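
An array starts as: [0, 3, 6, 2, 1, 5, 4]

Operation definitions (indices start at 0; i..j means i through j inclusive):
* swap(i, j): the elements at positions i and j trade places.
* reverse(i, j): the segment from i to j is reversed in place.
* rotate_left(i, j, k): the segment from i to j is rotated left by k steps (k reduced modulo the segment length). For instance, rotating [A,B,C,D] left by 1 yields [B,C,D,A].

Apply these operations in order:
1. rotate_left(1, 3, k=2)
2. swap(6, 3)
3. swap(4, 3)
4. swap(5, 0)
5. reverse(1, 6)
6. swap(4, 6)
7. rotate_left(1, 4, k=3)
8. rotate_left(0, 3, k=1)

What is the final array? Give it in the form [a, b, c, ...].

After 1 (rotate_left(1, 3, k=2)): [0, 2, 3, 6, 1, 5, 4]
After 2 (swap(6, 3)): [0, 2, 3, 4, 1, 5, 6]
After 3 (swap(4, 3)): [0, 2, 3, 1, 4, 5, 6]
After 4 (swap(5, 0)): [5, 2, 3, 1, 4, 0, 6]
After 5 (reverse(1, 6)): [5, 6, 0, 4, 1, 3, 2]
After 6 (swap(4, 6)): [5, 6, 0, 4, 2, 3, 1]
After 7 (rotate_left(1, 4, k=3)): [5, 2, 6, 0, 4, 3, 1]
After 8 (rotate_left(0, 3, k=1)): [2, 6, 0, 5, 4, 3, 1]

Answer: [2, 6, 0, 5, 4, 3, 1]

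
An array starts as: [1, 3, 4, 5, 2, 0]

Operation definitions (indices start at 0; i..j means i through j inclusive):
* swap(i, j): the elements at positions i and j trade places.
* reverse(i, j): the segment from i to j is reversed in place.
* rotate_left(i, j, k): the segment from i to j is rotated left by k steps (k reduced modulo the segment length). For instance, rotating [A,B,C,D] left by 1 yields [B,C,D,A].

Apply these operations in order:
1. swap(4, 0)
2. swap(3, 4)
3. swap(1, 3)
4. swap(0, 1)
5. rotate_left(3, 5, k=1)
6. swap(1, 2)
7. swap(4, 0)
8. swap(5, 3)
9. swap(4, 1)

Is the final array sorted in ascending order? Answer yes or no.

Answer: yes

Derivation:
After 1 (swap(4, 0)): [2, 3, 4, 5, 1, 0]
After 2 (swap(3, 4)): [2, 3, 4, 1, 5, 0]
After 3 (swap(1, 3)): [2, 1, 4, 3, 5, 0]
After 4 (swap(0, 1)): [1, 2, 4, 3, 5, 0]
After 5 (rotate_left(3, 5, k=1)): [1, 2, 4, 5, 0, 3]
After 6 (swap(1, 2)): [1, 4, 2, 5, 0, 3]
After 7 (swap(4, 0)): [0, 4, 2, 5, 1, 3]
After 8 (swap(5, 3)): [0, 4, 2, 3, 1, 5]
After 9 (swap(4, 1)): [0, 1, 2, 3, 4, 5]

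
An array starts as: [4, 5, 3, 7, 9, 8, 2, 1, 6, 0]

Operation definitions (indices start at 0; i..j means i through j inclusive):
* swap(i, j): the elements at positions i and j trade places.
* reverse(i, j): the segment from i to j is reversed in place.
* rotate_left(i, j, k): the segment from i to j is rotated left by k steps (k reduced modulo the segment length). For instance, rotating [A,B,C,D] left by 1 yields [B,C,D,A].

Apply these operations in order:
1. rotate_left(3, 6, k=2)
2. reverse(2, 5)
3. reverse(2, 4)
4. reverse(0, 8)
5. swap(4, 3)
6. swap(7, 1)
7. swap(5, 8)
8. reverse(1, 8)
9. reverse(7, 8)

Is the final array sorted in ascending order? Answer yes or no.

After 1 (rotate_left(3, 6, k=2)): [4, 5, 3, 8, 2, 7, 9, 1, 6, 0]
After 2 (reverse(2, 5)): [4, 5, 7, 2, 8, 3, 9, 1, 6, 0]
After 3 (reverse(2, 4)): [4, 5, 8, 2, 7, 3, 9, 1, 6, 0]
After 4 (reverse(0, 8)): [6, 1, 9, 3, 7, 2, 8, 5, 4, 0]
After 5 (swap(4, 3)): [6, 1, 9, 7, 3, 2, 8, 5, 4, 0]
After 6 (swap(7, 1)): [6, 5, 9, 7, 3, 2, 8, 1, 4, 0]
After 7 (swap(5, 8)): [6, 5, 9, 7, 3, 4, 8, 1, 2, 0]
After 8 (reverse(1, 8)): [6, 2, 1, 8, 4, 3, 7, 9, 5, 0]
After 9 (reverse(7, 8)): [6, 2, 1, 8, 4, 3, 7, 5, 9, 0]

Answer: no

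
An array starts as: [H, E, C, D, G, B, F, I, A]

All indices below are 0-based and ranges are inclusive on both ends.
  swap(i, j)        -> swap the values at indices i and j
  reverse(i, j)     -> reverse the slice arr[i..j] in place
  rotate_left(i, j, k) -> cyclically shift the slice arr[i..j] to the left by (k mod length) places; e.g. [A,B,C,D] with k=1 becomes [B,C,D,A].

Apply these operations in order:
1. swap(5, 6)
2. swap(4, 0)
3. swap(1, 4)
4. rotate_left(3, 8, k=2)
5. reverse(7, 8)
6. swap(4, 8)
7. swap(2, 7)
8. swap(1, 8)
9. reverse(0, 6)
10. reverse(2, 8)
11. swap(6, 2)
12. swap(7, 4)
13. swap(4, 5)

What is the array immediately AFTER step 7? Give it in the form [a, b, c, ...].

After 1 (swap(5, 6)): [H, E, C, D, G, F, B, I, A]
After 2 (swap(4, 0)): [G, E, C, D, H, F, B, I, A]
After 3 (swap(1, 4)): [G, H, C, D, E, F, B, I, A]
After 4 (rotate_left(3, 8, k=2)): [G, H, C, F, B, I, A, D, E]
After 5 (reverse(7, 8)): [G, H, C, F, B, I, A, E, D]
After 6 (swap(4, 8)): [G, H, C, F, D, I, A, E, B]
After 7 (swap(2, 7)): [G, H, E, F, D, I, A, C, B]

Answer: [G, H, E, F, D, I, A, C, B]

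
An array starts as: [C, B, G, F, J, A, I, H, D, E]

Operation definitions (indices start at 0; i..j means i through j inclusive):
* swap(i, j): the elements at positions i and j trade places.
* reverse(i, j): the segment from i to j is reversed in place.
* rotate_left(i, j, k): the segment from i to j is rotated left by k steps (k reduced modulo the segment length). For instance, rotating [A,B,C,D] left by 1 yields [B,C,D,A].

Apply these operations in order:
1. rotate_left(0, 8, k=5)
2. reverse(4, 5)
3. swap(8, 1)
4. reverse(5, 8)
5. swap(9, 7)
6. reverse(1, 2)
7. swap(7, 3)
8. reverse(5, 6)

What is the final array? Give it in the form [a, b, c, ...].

After 1 (rotate_left(0, 8, k=5)): [A, I, H, D, C, B, G, F, J, E]
After 2 (reverse(4, 5)): [A, I, H, D, B, C, G, F, J, E]
After 3 (swap(8, 1)): [A, J, H, D, B, C, G, F, I, E]
After 4 (reverse(5, 8)): [A, J, H, D, B, I, F, G, C, E]
After 5 (swap(9, 7)): [A, J, H, D, B, I, F, E, C, G]
After 6 (reverse(1, 2)): [A, H, J, D, B, I, F, E, C, G]
After 7 (swap(7, 3)): [A, H, J, E, B, I, F, D, C, G]
After 8 (reverse(5, 6)): [A, H, J, E, B, F, I, D, C, G]

Answer: [A, H, J, E, B, F, I, D, C, G]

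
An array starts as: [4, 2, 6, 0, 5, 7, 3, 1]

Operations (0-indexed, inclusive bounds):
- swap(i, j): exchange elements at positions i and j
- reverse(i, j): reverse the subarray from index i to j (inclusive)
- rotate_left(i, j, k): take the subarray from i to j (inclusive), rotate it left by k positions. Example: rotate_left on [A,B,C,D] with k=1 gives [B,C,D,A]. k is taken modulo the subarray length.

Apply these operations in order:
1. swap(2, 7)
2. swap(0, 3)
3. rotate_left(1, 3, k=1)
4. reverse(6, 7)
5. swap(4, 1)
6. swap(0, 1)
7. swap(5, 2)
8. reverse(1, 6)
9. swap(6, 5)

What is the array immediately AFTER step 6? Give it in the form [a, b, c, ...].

After 1 (swap(2, 7)): [4, 2, 1, 0, 5, 7, 3, 6]
After 2 (swap(0, 3)): [0, 2, 1, 4, 5, 7, 3, 6]
After 3 (rotate_left(1, 3, k=1)): [0, 1, 4, 2, 5, 7, 3, 6]
After 4 (reverse(6, 7)): [0, 1, 4, 2, 5, 7, 6, 3]
After 5 (swap(4, 1)): [0, 5, 4, 2, 1, 7, 6, 3]
After 6 (swap(0, 1)): [5, 0, 4, 2, 1, 7, 6, 3]

Answer: [5, 0, 4, 2, 1, 7, 6, 3]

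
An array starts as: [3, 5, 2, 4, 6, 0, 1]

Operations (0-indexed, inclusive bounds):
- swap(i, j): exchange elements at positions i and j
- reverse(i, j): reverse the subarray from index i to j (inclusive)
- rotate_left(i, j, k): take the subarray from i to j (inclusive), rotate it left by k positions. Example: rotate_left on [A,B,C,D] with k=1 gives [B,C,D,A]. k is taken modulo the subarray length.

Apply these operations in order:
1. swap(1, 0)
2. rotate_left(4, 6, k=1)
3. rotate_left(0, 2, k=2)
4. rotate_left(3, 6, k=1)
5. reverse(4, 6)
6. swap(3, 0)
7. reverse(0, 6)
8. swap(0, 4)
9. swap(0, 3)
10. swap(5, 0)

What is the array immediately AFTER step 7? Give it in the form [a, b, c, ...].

After 1 (swap(1, 0)): [5, 3, 2, 4, 6, 0, 1]
After 2 (rotate_left(4, 6, k=1)): [5, 3, 2, 4, 0, 1, 6]
After 3 (rotate_left(0, 2, k=2)): [2, 5, 3, 4, 0, 1, 6]
After 4 (rotate_left(3, 6, k=1)): [2, 5, 3, 0, 1, 6, 4]
After 5 (reverse(4, 6)): [2, 5, 3, 0, 4, 6, 1]
After 6 (swap(3, 0)): [0, 5, 3, 2, 4, 6, 1]
After 7 (reverse(0, 6)): [1, 6, 4, 2, 3, 5, 0]

Answer: [1, 6, 4, 2, 3, 5, 0]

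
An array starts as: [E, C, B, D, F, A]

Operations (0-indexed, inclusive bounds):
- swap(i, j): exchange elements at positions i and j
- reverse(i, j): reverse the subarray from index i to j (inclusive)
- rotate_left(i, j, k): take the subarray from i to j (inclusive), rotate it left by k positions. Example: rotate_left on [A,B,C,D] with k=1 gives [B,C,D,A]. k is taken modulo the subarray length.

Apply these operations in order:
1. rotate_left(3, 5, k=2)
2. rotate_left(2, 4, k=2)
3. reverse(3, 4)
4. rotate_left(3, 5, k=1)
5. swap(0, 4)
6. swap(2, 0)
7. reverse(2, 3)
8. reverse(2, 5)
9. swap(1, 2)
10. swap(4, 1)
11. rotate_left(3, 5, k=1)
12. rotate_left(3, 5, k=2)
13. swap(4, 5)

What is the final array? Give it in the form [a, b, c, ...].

After 1 (rotate_left(3, 5, k=2)): [E, C, B, A, D, F]
After 2 (rotate_left(2, 4, k=2)): [E, C, D, B, A, F]
After 3 (reverse(3, 4)): [E, C, D, A, B, F]
After 4 (rotate_left(3, 5, k=1)): [E, C, D, B, F, A]
After 5 (swap(0, 4)): [F, C, D, B, E, A]
After 6 (swap(2, 0)): [D, C, F, B, E, A]
After 7 (reverse(2, 3)): [D, C, B, F, E, A]
After 8 (reverse(2, 5)): [D, C, A, E, F, B]
After 9 (swap(1, 2)): [D, A, C, E, F, B]
After 10 (swap(4, 1)): [D, F, C, E, A, B]
After 11 (rotate_left(3, 5, k=1)): [D, F, C, A, B, E]
After 12 (rotate_left(3, 5, k=2)): [D, F, C, E, A, B]
After 13 (swap(4, 5)): [D, F, C, E, B, A]

Answer: [D, F, C, E, B, A]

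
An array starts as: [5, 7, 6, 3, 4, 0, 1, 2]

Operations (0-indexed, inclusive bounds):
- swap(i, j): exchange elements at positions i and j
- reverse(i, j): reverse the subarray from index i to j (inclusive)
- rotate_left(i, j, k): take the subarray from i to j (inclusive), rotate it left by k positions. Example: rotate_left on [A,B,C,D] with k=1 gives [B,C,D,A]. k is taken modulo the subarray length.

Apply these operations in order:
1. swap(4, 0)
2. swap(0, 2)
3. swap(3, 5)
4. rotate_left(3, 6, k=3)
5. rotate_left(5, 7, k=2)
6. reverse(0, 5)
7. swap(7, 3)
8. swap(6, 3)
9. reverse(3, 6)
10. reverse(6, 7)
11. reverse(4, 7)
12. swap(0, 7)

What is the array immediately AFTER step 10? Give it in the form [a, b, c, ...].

After 1 (swap(4, 0)): [4, 7, 6, 3, 5, 0, 1, 2]
After 2 (swap(0, 2)): [6, 7, 4, 3, 5, 0, 1, 2]
After 3 (swap(3, 5)): [6, 7, 4, 0, 5, 3, 1, 2]
After 4 (rotate_left(3, 6, k=3)): [6, 7, 4, 1, 0, 5, 3, 2]
After 5 (rotate_left(5, 7, k=2)): [6, 7, 4, 1, 0, 2, 5, 3]
After 6 (reverse(0, 5)): [2, 0, 1, 4, 7, 6, 5, 3]
After 7 (swap(7, 3)): [2, 0, 1, 3, 7, 6, 5, 4]
After 8 (swap(6, 3)): [2, 0, 1, 5, 7, 6, 3, 4]
After 9 (reverse(3, 6)): [2, 0, 1, 3, 6, 7, 5, 4]
After 10 (reverse(6, 7)): [2, 0, 1, 3, 6, 7, 4, 5]

Answer: [2, 0, 1, 3, 6, 7, 4, 5]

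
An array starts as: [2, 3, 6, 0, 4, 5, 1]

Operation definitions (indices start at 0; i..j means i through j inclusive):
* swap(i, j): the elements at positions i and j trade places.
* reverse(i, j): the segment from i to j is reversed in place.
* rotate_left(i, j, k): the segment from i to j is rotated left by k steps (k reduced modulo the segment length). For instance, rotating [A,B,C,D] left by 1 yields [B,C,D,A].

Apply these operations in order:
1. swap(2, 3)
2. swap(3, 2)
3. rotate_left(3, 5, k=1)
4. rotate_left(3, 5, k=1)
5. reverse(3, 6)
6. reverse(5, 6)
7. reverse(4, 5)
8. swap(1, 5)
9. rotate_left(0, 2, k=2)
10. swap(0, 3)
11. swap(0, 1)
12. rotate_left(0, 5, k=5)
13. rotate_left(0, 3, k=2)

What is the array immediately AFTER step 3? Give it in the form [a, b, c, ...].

Answer: [2, 3, 6, 4, 5, 0, 1]

Derivation:
After 1 (swap(2, 3)): [2, 3, 0, 6, 4, 5, 1]
After 2 (swap(3, 2)): [2, 3, 6, 0, 4, 5, 1]
After 3 (rotate_left(3, 5, k=1)): [2, 3, 6, 4, 5, 0, 1]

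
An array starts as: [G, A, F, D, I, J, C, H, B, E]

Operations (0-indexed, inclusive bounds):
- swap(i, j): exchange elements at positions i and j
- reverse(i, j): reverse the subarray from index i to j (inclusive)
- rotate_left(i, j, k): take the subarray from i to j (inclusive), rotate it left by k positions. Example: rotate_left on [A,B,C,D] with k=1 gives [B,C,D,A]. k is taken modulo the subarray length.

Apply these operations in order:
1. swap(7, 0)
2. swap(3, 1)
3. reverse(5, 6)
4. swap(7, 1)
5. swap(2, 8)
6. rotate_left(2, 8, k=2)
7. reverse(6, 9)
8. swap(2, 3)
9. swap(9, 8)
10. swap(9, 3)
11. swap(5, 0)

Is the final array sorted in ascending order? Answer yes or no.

After 1 (swap(7, 0)): [H, A, F, D, I, J, C, G, B, E]
After 2 (swap(3, 1)): [H, D, F, A, I, J, C, G, B, E]
After 3 (reverse(5, 6)): [H, D, F, A, I, C, J, G, B, E]
After 4 (swap(7, 1)): [H, G, F, A, I, C, J, D, B, E]
After 5 (swap(2, 8)): [H, G, B, A, I, C, J, D, F, E]
After 6 (rotate_left(2, 8, k=2)): [H, G, I, C, J, D, F, B, A, E]
After 7 (reverse(6, 9)): [H, G, I, C, J, D, E, A, B, F]
After 8 (swap(2, 3)): [H, G, C, I, J, D, E, A, B, F]
After 9 (swap(9, 8)): [H, G, C, I, J, D, E, A, F, B]
After 10 (swap(9, 3)): [H, G, C, B, J, D, E, A, F, I]
After 11 (swap(5, 0)): [D, G, C, B, J, H, E, A, F, I]

Answer: no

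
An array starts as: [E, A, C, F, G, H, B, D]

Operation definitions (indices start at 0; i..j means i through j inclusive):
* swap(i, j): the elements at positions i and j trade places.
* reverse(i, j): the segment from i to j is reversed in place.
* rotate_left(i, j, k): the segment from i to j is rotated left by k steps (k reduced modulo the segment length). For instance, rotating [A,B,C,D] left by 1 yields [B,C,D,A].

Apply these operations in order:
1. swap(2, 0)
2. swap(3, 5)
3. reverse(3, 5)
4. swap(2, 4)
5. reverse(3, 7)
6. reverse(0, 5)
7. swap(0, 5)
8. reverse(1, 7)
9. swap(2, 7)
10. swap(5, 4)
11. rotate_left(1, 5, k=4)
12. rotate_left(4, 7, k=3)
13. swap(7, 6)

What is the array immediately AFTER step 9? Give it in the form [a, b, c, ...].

After 1 (swap(2, 0)): [C, A, E, F, G, H, B, D]
After 2 (swap(3, 5)): [C, A, E, H, G, F, B, D]
After 3 (reverse(3, 5)): [C, A, E, F, G, H, B, D]
After 4 (swap(2, 4)): [C, A, G, F, E, H, B, D]
After 5 (reverse(3, 7)): [C, A, G, D, B, H, E, F]
After 6 (reverse(0, 5)): [H, B, D, G, A, C, E, F]
After 7 (swap(0, 5)): [C, B, D, G, A, H, E, F]
After 8 (reverse(1, 7)): [C, F, E, H, A, G, D, B]
After 9 (swap(2, 7)): [C, F, B, H, A, G, D, E]

Answer: [C, F, B, H, A, G, D, E]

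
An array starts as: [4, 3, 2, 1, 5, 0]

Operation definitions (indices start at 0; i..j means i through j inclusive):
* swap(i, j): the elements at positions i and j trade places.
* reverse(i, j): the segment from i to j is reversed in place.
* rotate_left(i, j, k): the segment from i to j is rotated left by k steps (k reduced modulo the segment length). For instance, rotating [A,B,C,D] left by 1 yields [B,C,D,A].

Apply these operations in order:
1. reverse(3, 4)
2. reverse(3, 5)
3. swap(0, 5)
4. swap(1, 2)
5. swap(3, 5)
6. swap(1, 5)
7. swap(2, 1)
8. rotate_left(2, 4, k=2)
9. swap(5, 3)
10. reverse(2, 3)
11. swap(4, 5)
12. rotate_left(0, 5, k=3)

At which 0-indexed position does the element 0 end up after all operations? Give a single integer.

Answer: 1

Derivation:
After 1 (reverse(3, 4)): [4, 3, 2, 5, 1, 0]
After 2 (reverse(3, 5)): [4, 3, 2, 0, 1, 5]
After 3 (swap(0, 5)): [5, 3, 2, 0, 1, 4]
After 4 (swap(1, 2)): [5, 2, 3, 0, 1, 4]
After 5 (swap(3, 5)): [5, 2, 3, 4, 1, 0]
After 6 (swap(1, 5)): [5, 0, 3, 4, 1, 2]
After 7 (swap(2, 1)): [5, 3, 0, 4, 1, 2]
After 8 (rotate_left(2, 4, k=2)): [5, 3, 1, 0, 4, 2]
After 9 (swap(5, 3)): [5, 3, 1, 2, 4, 0]
After 10 (reverse(2, 3)): [5, 3, 2, 1, 4, 0]
After 11 (swap(4, 5)): [5, 3, 2, 1, 0, 4]
After 12 (rotate_left(0, 5, k=3)): [1, 0, 4, 5, 3, 2]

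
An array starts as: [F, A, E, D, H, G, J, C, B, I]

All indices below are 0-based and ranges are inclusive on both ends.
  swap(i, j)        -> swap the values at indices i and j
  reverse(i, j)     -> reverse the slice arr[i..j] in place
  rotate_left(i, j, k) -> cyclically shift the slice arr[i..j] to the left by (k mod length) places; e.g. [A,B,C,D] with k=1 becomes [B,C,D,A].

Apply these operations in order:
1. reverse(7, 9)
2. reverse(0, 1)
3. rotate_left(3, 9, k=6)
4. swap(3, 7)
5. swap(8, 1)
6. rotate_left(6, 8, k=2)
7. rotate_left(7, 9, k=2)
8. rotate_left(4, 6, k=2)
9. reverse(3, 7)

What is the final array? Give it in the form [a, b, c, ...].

After 1 (reverse(7, 9)): [F, A, E, D, H, G, J, I, B, C]
After 2 (reverse(0, 1)): [A, F, E, D, H, G, J, I, B, C]
After 3 (rotate_left(3, 9, k=6)): [A, F, E, C, D, H, G, J, I, B]
After 4 (swap(3, 7)): [A, F, E, J, D, H, G, C, I, B]
After 5 (swap(8, 1)): [A, I, E, J, D, H, G, C, F, B]
After 6 (rotate_left(6, 8, k=2)): [A, I, E, J, D, H, F, G, C, B]
After 7 (rotate_left(7, 9, k=2)): [A, I, E, J, D, H, F, B, G, C]
After 8 (rotate_left(4, 6, k=2)): [A, I, E, J, F, D, H, B, G, C]
After 9 (reverse(3, 7)): [A, I, E, B, H, D, F, J, G, C]

Answer: [A, I, E, B, H, D, F, J, G, C]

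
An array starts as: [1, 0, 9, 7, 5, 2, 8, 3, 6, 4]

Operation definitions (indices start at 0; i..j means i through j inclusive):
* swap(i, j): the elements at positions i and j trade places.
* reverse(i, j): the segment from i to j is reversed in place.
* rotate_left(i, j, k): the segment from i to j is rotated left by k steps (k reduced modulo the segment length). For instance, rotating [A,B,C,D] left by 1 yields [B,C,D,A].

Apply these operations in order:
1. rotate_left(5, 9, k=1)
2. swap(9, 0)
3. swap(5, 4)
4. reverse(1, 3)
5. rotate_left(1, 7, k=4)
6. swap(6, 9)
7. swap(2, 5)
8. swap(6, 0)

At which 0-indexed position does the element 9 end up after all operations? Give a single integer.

After 1 (rotate_left(5, 9, k=1)): [1, 0, 9, 7, 5, 8, 3, 6, 4, 2]
After 2 (swap(9, 0)): [2, 0, 9, 7, 5, 8, 3, 6, 4, 1]
After 3 (swap(5, 4)): [2, 0, 9, 7, 8, 5, 3, 6, 4, 1]
After 4 (reverse(1, 3)): [2, 7, 9, 0, 8, 5, 3, 6, 4, 1]
After 5 (rotate_left(1, 7, k=4)): [2, 5, 3, 6, 7, 9, 0, 8, 4, 1]
After 6 (swap(6, 9)): [2, 5, 3, 6, 7, 9, 1, 8, 4, 0]
After 7 (swap(2, 5)): [2, 5, 9, 6, 7, 3, 1, 8, 4, 0]
After 8 (swap(6, 0)): [1, 5, 9, 6, 7, 3, 2, 8, 4, 0]

Answer: 2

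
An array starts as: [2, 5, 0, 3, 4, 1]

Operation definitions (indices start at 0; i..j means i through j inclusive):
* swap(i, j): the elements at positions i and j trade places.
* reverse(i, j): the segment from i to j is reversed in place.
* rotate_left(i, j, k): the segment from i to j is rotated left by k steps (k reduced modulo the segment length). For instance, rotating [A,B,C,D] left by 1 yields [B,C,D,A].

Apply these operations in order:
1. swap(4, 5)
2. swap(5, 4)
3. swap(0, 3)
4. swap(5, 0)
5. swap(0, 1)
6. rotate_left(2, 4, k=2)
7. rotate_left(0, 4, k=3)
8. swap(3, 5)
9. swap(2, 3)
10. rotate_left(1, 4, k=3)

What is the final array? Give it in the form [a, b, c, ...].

After 1 (swap(4, 5)): [2, 5, 0, 3, 1, 4]
After 2 (swap(5, 4)): [2, 5, 0, 3, 4, 1]
After 3 (swap(0, 3)): [3, 5, 0, 2, 4, 1]
After 4 (swap(5, 0)): [1, 5, 0, 2, 4, 3]
After 5 (swap(0, 1)): [5, 1, 0, 2, 4, 3]
After 6 (rotate_left(2, 4, k=2)): [5, 1, 4, 0, 2, 3]
After 7 (rotate_left(0, 4, k=3)): [0, 2, 5, 1, 4, 3]
After 8 (swap(3, 5)): [0, 2, 5, 3, 4, 1]
After 9 (swap(2, 3)): [0, 2, 3, 5, 4, 1]
After 10 (rotate_left(1, 4, k=3)): [0, 4, 2, 3, 5, 1]

Answer: [0, 4, 2, 3, 5, 1]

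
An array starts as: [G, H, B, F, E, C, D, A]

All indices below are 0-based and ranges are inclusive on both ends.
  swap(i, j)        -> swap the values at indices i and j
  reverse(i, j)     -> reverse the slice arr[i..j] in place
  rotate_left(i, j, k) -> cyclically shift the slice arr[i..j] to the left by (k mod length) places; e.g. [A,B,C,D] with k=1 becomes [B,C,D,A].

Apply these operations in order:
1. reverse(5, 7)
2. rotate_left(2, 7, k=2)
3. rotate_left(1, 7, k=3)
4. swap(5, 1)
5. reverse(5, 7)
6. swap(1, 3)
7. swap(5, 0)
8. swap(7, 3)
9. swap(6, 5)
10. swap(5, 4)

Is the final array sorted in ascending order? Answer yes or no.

After 1 (reverse(5, 7)): [G, H, B, F, E, A, D, C]
After 2 (rotate_left(2, 7, k=2)): [G, H, E, A, D, C, B, F]
After 3 (rotate_left(1, 7, k=3)): [G, D, C, B, F, H, E, A]
After 4 (swap(5, 1)): [G, H, C, B, F, D, E, A]
After 5 (reverse(5, 7)): [G, H, C, B, F, A, E, D]
After 6 (swap(1, 3)): [G, B, C, H, F, A, E, D]
After 7 (swap(5, 0)): [A, B, C, H, F, G, E, D]
After 8 (swap(7, 3)): [A, B, C, D, F, G, E, H]
After 9 (swap(6, 5)): [A, B, C, D, F, E, G, H]
After 10 (swap(5, 4)): [A, B, C, D, E, F, G, H]

Answer: yes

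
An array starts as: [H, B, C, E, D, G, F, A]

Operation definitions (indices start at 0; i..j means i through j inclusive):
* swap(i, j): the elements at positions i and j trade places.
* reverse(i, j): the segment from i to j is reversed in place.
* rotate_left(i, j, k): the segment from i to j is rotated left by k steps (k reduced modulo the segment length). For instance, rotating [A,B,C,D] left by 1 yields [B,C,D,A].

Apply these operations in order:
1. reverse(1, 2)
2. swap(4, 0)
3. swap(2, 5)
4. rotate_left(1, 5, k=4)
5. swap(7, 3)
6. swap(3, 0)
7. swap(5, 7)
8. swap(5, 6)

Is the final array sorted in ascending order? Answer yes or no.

Answer: yes

Derivation:
After 1 (reverse(1, 2)): [H, C, B, E, D, G, F, A]
After 2 (swap(4, 0)): [D, C, B, E, H, G, F, A]
After 3 (swap(2, 5)): [D, C, G, E, H, B, F, A]
After 4 (rotate_left(1, 5, k=4)): [D, B, C, G, E, H, F, A]
After 5 (swap(7, 3)): [D, B, C, A, E, H, F, G]
After 6 (swap(3, 0)): [A, B, C, D, E, H, F, G]
After 7 (swap(5, 7)): [A, B, C, D, E, G, F, H]
After 8 (swap(5, 6)): [A, B, C, D, E, F, G, H]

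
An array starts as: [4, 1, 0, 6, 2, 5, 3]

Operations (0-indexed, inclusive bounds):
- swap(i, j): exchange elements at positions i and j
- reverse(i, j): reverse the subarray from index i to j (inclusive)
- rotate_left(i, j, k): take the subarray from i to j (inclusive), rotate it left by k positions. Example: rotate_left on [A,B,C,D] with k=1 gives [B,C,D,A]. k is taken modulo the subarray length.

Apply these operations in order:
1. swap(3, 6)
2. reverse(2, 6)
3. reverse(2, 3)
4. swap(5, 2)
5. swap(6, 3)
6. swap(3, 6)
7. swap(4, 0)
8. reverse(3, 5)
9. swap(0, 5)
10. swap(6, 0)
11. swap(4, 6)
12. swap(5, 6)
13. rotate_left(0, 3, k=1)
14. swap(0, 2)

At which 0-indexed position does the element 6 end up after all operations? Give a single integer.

Answer: 4

Derivation:
After 1 (swap(3, 6)): [4, 1, 0, 3, 2, 5, 6]
After 2 (reverse(2, 6)): [4, 1, 6, 5, 2, 3, 0]
After 3 (reverse(2, 3)): [4, 1, 5, 6, 2, 3, 0]
After 4 (swap(5, 2)): [4, 1, 3, 6, 2, 5, 0]
After 5 (swap(6, 3)): [4, 1, 3, 0, 2, 5, 6]
After 6 (swap(3, 6)): [4, 1, 3, 6, 2, 5, 0]
After 7 (swap(4, 0)): [2, 1, 3, 6, 4, 5, 0]
After 8 (reverse(3, 5)): [2, 1, 3, 5, 4, 6, 0]
After 9 (swap(0, 5)): [6, 1, 3, 5, 4, 2, 0]
After 10 (swap(6, 0)): [0, 1, 3, 5, 4, 2, 6]
After 11 (swap(4, 6)): [0, 1, 3, 5, 6, 2, 4]
After 12 (swap(5, 6)): [0, 1, 3, 5, 6, 4, 2]
After 13 (rotate_left(0, 3, k=1)): [1, 3, 5, 0, 6, 4, 2]
After 14 (swap(0, 2)): [5, 3, 1, 0, 6, 4, 2]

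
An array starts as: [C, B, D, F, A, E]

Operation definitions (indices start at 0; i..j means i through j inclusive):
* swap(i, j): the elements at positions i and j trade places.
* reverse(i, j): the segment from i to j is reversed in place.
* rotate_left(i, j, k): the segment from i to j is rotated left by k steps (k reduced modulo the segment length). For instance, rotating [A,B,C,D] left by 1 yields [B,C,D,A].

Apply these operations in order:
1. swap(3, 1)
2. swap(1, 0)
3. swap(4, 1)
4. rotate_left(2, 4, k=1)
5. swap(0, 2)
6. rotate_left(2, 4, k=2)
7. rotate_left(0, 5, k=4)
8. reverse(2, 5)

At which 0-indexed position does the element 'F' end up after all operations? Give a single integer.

After 1 (swap(3, 1)): [C, F, D, B, A, E]
After 2 (swap(1, 0)): [F, C, D, B, A, E]
After 3 (swap(4, 1)): [F, A, D, B, C, E]
After 4 (rotate_left(2, 4, k=1)): [F, A, B, C, D, E]
After 5 (swap(0, 2)): [B, A, F, C, D, E]
After 6 (rotate_left(2, 4, k=2)): [B, A, D, F, C, E]
After 7 (rotate_left(0, 5, k=4)): [C, E, B, A, D, F]
After 8 (reverse(2, 5)): [C, E, F, D, A, B]

Answer: 2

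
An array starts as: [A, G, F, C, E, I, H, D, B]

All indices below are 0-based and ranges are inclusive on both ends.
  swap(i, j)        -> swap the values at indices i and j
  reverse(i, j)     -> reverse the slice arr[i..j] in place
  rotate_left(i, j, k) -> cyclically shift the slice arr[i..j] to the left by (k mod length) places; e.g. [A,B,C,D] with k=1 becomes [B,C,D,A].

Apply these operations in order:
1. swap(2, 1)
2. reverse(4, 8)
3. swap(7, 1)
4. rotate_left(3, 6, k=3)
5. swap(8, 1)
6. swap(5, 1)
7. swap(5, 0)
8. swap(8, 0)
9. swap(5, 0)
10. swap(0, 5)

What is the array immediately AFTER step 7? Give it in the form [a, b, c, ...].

Answer: [E, B, G, H, C, A, D, F, I]

Derivation:
After 1 (swap(2, 1)): [A, F, G, C, E, I, H, D, B]
After 2 (reverse(4, 8)): [A, F, G, C, B, D, H, I, E]
After 3 (swap(7, 1)): [A, I, G, C, B, D, H, F, E]
After 4 (rotate_left(3, 6, k=3)): [A, I, G, H, C, B, D, F, E]
After 5 (swap(8, 1)): [A, E, G, H, C, B, D, F, I]
After 6 (swap(5, 1)): [A, B, G, H, C, E, D, F, I]
After 7 (swap(5, 0)): [E, B, G, H, C, A, D, F, I]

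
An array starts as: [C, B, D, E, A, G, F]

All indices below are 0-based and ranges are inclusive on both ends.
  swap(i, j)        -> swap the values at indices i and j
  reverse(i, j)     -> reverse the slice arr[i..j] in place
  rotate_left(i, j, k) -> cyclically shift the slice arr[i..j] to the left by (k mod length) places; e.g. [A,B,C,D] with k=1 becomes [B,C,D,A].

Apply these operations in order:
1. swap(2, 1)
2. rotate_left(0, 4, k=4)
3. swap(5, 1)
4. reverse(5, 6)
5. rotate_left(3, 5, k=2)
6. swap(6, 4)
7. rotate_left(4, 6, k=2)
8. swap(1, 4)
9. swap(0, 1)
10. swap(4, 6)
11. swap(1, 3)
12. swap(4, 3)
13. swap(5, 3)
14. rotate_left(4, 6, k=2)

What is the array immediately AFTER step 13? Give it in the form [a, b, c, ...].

After 1 (swap(2, 1)): [C, D, B, E, A, G, F]
After 2 (rotate_left(0, 4, k=4)): [A, C, D, B, E, G, F]
After 3 (swap(5, 1)): [A, G, D, B, E, C, F]
After 4 (reverse(5, 6)): [A, G, D, B, E, F, C]
After 5 (rotate_left(3, 5, k=2)): [A, G, D, F, B, E, C]
After 6 (swap(6, 4)): [A, G, D, F, C, E, B]
After 7 (rotate_left(4, 6, k=2)): [A, G, D, F, B, C, E]
After 8 (swap(1, 4)): [A, B, D, F, G, C, E]
After 9 (swap(0, 1)): [B, A, D, F, G, C, E]
After 10 (swap(4, 6)): [B, A, D, F, E, C, G]
After 11 (swap(1, 3)): [B, F, D, A, E, C, G]
After 12 (swap(4, 3)): [B, F, D, E, A, C, G]
After 13 (swap(5, 3)): [B, F, D, C, A, E, G]

Answer: [B, F, D, C, A, E, G]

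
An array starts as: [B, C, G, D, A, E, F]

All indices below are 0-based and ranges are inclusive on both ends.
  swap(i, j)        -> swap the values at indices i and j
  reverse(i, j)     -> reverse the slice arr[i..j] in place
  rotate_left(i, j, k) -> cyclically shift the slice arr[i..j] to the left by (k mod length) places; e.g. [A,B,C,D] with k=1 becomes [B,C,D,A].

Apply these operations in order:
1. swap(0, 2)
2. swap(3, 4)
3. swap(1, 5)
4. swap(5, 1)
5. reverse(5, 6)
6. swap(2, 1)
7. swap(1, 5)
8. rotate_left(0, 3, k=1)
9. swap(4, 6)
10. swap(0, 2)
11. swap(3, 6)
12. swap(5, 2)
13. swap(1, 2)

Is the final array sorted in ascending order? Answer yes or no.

After 1 (swap(0, 2)): [G, C, B, D, A, E, F]
After 2 (swap(3, 4)): [G, C, B, A, D, E, F]
After 3 (swap(1, 5)): [G, E, B, A, D, C, F]
After 4 (swap(5, 1)): [G, C, B, A, D, E, F]
After 5 (reverse(5, 6)): [G, C, B, A, D, F, E]
After 6 (swap(2, 1)): [G, B, C, A, D, F, E]
After 7 (swap(1, 5)): [G, F, C, A, D, B, E]
After 8 (rotate_left(0, 3, k=1)): [F, C, A, G, D, B, E]
After 9 (swap(4, 6)): [F, C, A, G, E, B, D]
After 10 (swap(0, 2)): [A, C, F, G, E, B, D]
After 11 (swap(3, 6)): [A, C, F, D, E, B, G]
After 12 (swap(5, 2)): [A, C, B, D, E, F, G]
After 13 (swap(1, 2)): [A, B, C, D, E, F, G]

Answer: yes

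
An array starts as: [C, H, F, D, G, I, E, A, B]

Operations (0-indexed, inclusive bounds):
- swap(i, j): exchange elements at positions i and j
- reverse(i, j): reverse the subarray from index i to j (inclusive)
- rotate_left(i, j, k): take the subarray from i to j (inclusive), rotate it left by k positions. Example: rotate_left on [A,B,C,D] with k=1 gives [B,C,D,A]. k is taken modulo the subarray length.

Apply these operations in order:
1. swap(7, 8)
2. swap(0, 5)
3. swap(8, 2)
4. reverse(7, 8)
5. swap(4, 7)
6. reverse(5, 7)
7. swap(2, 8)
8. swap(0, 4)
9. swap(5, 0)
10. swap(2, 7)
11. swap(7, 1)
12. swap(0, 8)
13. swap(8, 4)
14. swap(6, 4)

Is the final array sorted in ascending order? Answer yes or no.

After 1 (swap(7, 8)): [C, H, F, D, G, I, E, B, A]
After 2 (swap(0, 5)): [I, H, F, D, G, C, E, B, A]
After 3 (swap(8, 2)): [I, H, A, D, G, C, E, B, F]
After 4 (reverse(7, 8)): [I, H, A, D, G, C, E, F, B]
After 5 (swap(4, 7)): [I, H, A, D, F, C, E, G, B]
After 6 (reverse(5, 7)): [I, H, A, D, F, G, E, C, B]
After 7 (swap(2, 8)): [I, H, B, D, F, G, E, C, A]
After 8 (swap(0, 4)): [F, H, B, D, I, G, E, C, A]
After 9 (swap(5, 0)): [G, H, B, D, I, F, E, C, A]
After 10 (swap(2, 7)): [G, H, C, D, I, F, E, B, A]
After 11 (swap(7, 1)): [G, B, C, D, I, F, E, H, A]
After 12 (swap(0, 8)): [A, B, C, D, I, F, E, H, G]
After 13 (swap(8, 4)): [A, B, C, D, G, F, E, H, I]
After 14 (swap(6, 4)): [A, B, C, D, E, F, G, H, I]

Answer: yes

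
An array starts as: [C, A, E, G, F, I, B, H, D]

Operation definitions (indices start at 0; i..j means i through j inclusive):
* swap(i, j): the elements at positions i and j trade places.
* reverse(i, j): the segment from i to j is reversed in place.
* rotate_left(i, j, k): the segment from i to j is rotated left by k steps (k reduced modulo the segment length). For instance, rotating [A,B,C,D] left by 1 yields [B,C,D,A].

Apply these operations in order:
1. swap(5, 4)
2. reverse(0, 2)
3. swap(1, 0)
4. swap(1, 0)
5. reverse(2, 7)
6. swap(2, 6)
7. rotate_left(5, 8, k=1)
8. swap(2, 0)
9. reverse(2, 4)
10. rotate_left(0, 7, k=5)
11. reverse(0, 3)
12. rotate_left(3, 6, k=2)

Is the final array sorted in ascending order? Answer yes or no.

Answer: no

Derivation:
After 1 (swap(5, 4)): [C, A, E, G, I, F, B, H, D]
After 2 (reverse(0, 2)): [E, A, C, G, I, F, B, H, D]
After 3 (swap(1, 0)): [A, E, C, G, I, F, B, H, D]
After 4 (swap(1, 0)): [E, A, C, G, I, F, B, H, D]
After 5 (reverse(2, 7)): [E, A, H, B, F, I, G, C, D]
After 6 (swap(2, 6)): [E, A, G, B, F, I, H, C, D]
After 7 (rotate_left(5, 8, k=1)): [E, A, G, B, F, H, C, D, I]
After 8 (swap(2, 0)): [G, A, E, B, F, H, C, D, I]
After 9 (reverse(2, 4)): [G, A, F, B, E, H, C, D, I]
After 10 (rotate_left(0, 7, k=5)): [H, C, D, G, A, F, B, E, I]
After 11 (reverse(0, 3)): [G, D, C, H, A, F, B, E, I]
After 12 (rotate_left(3, 6, k=2)): [G, D, C, F, B, H, A, E, I]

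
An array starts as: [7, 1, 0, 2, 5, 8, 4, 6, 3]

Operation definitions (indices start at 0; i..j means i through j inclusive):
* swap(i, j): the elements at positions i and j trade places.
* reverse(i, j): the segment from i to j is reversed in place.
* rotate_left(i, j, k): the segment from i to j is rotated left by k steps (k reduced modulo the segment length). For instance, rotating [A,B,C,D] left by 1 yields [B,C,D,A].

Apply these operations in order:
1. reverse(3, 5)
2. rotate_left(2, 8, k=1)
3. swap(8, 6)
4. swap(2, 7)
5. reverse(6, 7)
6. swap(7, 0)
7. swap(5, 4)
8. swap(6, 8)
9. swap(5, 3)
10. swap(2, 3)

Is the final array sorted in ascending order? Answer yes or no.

Answer: yes

Derivation:
After 1 (reverse(3, 5)): [7, 1, 0, 8, 5, 2, 4, 6, 3]
After 2 (rotate_left(2, 8, k=1)): [7, 1, 8, 5, 2, 4, 6, 3, 0]
After 3 (swap(8, 6)): [7, 1, 8, 5, 2, 4, 0, 3, 6]
After 4 (swap(2, 7)): [7, 1, 3, 5, 2, 4, 0, 8, 6]
After 5 (reverse(6, 7)): [7, 1, 3, 5, 2, 4, 8, 0, 6]
After 6 (swap(7, 0)): [0, 1, 3, 5, 2, 4, 8, 7, 6]
After 7 (swap(5, 4)): [0, 1, 3, 5, 4, 2, 8, 7, 6]
After 8 (swap(6, 8)): [0, 1, 3, 5, 4, 2, 6, 7, 8]
After 9 (swap(5, 3)): [0, 1, 3, 2, 4, 5, 6, 7, 8]
After 10 (swap(2, 3)): [0, 1, 2, 3, 4, 5, 6, 7, 8]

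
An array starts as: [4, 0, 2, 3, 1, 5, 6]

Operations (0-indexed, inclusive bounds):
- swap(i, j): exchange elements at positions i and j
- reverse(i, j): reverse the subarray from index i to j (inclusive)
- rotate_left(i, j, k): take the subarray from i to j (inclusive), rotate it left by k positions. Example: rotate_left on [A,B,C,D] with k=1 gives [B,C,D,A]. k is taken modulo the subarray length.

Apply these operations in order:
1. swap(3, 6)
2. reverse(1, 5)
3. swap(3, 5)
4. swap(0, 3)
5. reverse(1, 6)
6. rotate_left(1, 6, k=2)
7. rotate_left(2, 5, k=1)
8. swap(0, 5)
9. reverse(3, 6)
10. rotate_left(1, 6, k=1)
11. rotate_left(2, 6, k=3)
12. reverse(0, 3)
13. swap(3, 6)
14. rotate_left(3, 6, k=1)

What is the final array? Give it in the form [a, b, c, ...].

After 1 (swap(3, 6)): [4, 0, 2, 6, 1, 5, 3]
After 2 (reverse(1, 5)): [4, 5, 1, 6, 2, 0, 3]
After 3 (swap(3, 5)): [4, 5, 1, 0, 2, 6, 3]
After 4 (swap(0, 3)): [0, 5, 1, 4, 2, 6, 3]
After 5 (reverse(1, 6)): [0, 3, 6, 2, 4, 1, 5]
After 6 (rotate_left(1, 6, k=2)): [0, 2, 4, 1, 5, 3, 6]
After 7 (rotate_left(2, 5, k=1)): [0, 2, 1, 5, 3, 4, 6]
After 8 (swap(0, 5)): [4, 2, 1, 5, 3, 0, 6]
After 9 (reverse(3, 6)): [4, 2, 1, 6, 0, 3, 5]
After 10 (rotate_left(1, 6, k=1)): [4, 1, 6, 0, 3, 5, 2]
After 11 (rotate_left(2, 6, k=3)): [4, 1, 5, 2, 6, 0, 3]
After 12 (reverse(0, 3)): [2, 5, 1, 4, 6, 0, 3]
After 13 (swap(3, 6)): [2, 5, 1, 3, 6, 0, 4]
After 14 (rotate_left(3, 6, k=1)): [2, 5, 1, 6, 0, 4, 3]

Answer: [2, 5, 1, 6, 0, 4, 3]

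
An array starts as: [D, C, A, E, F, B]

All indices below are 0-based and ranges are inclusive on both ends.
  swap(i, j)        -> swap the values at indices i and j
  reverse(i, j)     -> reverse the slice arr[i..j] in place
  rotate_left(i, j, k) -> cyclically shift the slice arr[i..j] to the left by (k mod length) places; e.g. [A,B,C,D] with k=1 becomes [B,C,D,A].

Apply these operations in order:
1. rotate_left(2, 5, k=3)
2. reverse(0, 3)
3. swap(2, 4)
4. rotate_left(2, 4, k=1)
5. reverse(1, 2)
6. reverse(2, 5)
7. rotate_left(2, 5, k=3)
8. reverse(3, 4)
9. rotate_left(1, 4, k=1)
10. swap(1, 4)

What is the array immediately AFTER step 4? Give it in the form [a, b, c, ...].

After 1 (rotate_left(2, 5, k=3)): [D, C, B, A, E, F]
After 2 (reverse(0, 3)): [A, B, C, D, E, F]
After 3 (swap(2, 4)): [A, B, E, D, C, F]
After 4 (rotate_left(2, 4, k=1)): [A, B, D, C, E, F]

Answer: [A, B, D, C, E, F]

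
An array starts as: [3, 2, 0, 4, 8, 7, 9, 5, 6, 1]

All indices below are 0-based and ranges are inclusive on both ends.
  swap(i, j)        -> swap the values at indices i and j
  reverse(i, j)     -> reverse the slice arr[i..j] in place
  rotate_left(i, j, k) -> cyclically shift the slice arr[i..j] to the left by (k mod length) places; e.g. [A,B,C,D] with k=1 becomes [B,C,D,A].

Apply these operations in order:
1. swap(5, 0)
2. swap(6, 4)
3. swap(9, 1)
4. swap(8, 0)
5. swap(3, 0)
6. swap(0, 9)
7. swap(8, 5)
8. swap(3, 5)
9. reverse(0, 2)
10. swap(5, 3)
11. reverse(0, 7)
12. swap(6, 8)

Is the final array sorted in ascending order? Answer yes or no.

Answer: no

Derivation:
After 1 (swap(5, 0)): [7, 2, 0, 4, 8, 3, 9, 5, 6, 1]
After 2 (swap(6, 4)): [7, 2, 0, 4, 9, 3, 8, 5, 6, 1]
After 3 (swap(9, 1)): [7, 1, 0, 4, 9, 3, 8, 5, 6, 2]
After 4 (swap(8, 0)): [6, 1, 0, 4, 9, 3, 8, 5, 7, 2]
After 5 (swap(3, 0)): [4, 1, 0, 6, 9, 3, 8, 5, 7, 2]
After 6 (swap(0, 9)): [2, 1, 0, 6, 9, 3, 8, 5, 7, 4]
After 7 (swap(8, 5)): [2, 1, 0, 6, 9, 7, 8, 5, 3, 4]
After 8 (swap(3, 5)): [2, 1, 0, 7, 9, 6, 8, 5, 3, 4]
After 9 (reverse(0, 2)): [0, 1, 2, 7, 9, 6, 8, 5, 3, 4]
After 10 (swap(5, 3)): [0, 1, 2, 6, 9, 7, 8, 5, 3, 4]
After 11 (reverse(0, 7)): [5, 8, 7, 9, 6, 2, 1, 0, 3, 4]
After 12 (swap(6, 8)): [5, 8, 7, 9, 6, 2, 3, 0, 1, 4]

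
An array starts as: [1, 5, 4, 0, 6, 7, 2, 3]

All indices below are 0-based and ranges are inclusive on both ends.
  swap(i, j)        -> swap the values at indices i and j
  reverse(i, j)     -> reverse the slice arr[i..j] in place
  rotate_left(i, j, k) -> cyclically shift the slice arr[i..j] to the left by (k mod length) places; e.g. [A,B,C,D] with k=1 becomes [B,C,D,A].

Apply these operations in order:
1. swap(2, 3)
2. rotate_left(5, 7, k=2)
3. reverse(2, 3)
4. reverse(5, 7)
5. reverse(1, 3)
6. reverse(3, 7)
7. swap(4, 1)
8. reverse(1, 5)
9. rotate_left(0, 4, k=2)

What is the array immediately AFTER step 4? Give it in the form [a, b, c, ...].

After 1 (swap(2, 3)): [1, 5, 0, 4, 6, 7, 2, 3]
After 2 (rotate_left(5, 7, k=2)): [1, 5, 0, 4, 6, 3, 7, 2]
After 3 (reverse(2, 3)): [1, 5, 4, 0, 6, 3, 7, 2]
After 4 (reverse(5, 7)): [1, 5, 4, 0, 6, 2, 7, 3]

Answer: [1, 5, 4, 0, 6, 2, 7, 3]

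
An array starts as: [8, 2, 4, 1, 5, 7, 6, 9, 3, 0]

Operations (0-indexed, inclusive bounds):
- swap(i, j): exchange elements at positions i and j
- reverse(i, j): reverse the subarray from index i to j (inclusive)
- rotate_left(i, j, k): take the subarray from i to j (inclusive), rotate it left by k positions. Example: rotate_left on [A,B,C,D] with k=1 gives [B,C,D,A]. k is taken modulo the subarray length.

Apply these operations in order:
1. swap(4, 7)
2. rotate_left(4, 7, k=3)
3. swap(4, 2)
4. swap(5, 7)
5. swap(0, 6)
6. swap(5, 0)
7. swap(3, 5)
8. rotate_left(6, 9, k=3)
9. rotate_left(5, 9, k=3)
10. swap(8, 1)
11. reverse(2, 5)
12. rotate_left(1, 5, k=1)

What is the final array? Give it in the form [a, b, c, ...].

After 1 (swap(4, 7)): [8, 2, 4, 1, 9, 7, 6, 5, 3, 0]
After 2 (rotate_left(4, 7, k=3)): [8, 2, 4, 1, 5, 9, 7, 6, 3, 0]
After 3 (swap(4, 2)): [8, 2, 5, 1, 4, 9, 7, 6, 3, 0]
After 4 (swap(5, 7)): [8, 2, 5, 1, 4, 6, 7, 9, 3, 0]
After 5 (swap(0, 6)): [7, 2, 5, 1, 4, 6, 8, 9, 3, 0]
After 6 (swap(5, 0)): [6, 2, 5, 1, 4, 7, 8, 9, 3, 0]
After 7 (swap(3, 5)): [6, 2, 5, 7, 4, 1, 8, 9, 3, 0]
After 8 (rotate_left(6, 9, k=3)): [6, 2, 5, 7, 4, 1, 0, 8, 9, 3]
After 9 (rotate_left(5, 9, k=3)): [6, 2, 5, 7, 4, 9, 3, 1, 0, 8]
After 10 (swap(8, 1)): [6, 0, 5, 7, 4, 9, 3, 1, 2, 8]
After 11 (reverse(2, 5)): [6, 0, 9, 4, 7, 5, 3, 1, 2, 8]
After 12 (rotate_left(1, 5, k=1)): [6, 9, 4, 7, 5, 0, 3, 1, 2, 8]

Answer: [6, 9, 4, 7, 5, 0, 3, 1, 2, 8]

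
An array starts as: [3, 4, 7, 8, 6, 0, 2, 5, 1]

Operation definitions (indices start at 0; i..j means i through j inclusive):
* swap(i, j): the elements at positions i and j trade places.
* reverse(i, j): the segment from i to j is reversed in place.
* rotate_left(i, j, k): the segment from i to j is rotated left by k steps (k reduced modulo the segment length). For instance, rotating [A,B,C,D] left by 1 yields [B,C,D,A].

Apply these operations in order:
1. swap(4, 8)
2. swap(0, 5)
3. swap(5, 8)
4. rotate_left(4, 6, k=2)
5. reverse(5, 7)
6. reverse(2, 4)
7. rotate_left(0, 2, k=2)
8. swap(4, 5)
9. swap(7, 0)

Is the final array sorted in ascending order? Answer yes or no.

Answer: no

Derivation:
After 1 (swap(4, 8)): [3, 4, 7, 8, 1, 0, 2, 5, 6]
After 2 (swap(0, 5)): [0, 4, 7, 8, 1, 3, 2, 5, 6]
After 3 (swap(5, 8)): [0, 4, 7, 8, 1, 6, 2, 5, 3]
After 4 (rotate_left(4, 6, k=2)): [0, 4, 7, 8, 2, 1, 6, 5, 3]
After 5 (reverse(5, 7)): [0, 4, 7, 8, 2, 5, 6, 1, 3]
After 6 (reverse(2, 4)): [0, 4, 2, 8, 7, 5, 6, 1, 3]
After 7 (rotate_left(0, 2, k=2)): [2, 0, 4, 8, 7, 5, 6, 1, 3]
After 8 (swap(4, 5)): [2, 0, 4, 8, 5, 7, 6, 1, 3]
After 9 (swap(7, 0)): [1, 0, 4, 8, 5, 7, 6, 2, 3]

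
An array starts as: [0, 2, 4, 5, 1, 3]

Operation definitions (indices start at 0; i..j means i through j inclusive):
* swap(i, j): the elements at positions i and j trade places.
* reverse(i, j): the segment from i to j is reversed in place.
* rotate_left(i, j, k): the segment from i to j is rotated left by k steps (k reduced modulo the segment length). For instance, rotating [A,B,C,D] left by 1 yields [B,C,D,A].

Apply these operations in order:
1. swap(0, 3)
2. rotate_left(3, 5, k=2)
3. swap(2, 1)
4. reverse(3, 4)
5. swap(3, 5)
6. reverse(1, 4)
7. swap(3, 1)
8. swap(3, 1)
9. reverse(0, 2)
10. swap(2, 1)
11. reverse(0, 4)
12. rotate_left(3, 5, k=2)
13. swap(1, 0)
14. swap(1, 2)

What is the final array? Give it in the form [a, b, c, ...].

After 1 (swap(0, 3)): [5, 2, 4, 0, 1, 3]
After 2 (rotate_left(3, 5, k=2)): [5, 2, 4, 3, 0, 1]
After 3 (swap(2, 1)): [5, 4, 2, 3, 0, 1]
After 4 (reverse(3, 4)): [5, 4, 2, 0, 3, 1]
After 5 (swap(3, 5)): [5, 4, 2, 1, 3, 0]
After 6 (reverse(1, 4)): [5, 3, 1, 2, 4, 0]
After 7 (swap(3, 1)): [5, 2, 1, 3, 4, 0]
After 8 (swap(3, 1)): [5, 3, 1, 2, 4, 0]
After 9 (reverse(0, 2)): [1, 3, 5, 2, 4, 0]
After 10 (swap(2, 1)): [1, 5, 3, 2, 4, 0]
After 11 (reverse(0, 4)): [4, 2, 3, 5, 1, 0]
After 12 (rotate_left(3, 5, k=2)): [4, 2, 3, 0, 5, 1]
After 13 (swap(1, 0)): [2, 4, 3, 0, 5, 1]
After 14 (swap(1, 2)): [2, 3, 4, 0, 5, 1]

Answer: [2, 3, 4, 0, 5, 1]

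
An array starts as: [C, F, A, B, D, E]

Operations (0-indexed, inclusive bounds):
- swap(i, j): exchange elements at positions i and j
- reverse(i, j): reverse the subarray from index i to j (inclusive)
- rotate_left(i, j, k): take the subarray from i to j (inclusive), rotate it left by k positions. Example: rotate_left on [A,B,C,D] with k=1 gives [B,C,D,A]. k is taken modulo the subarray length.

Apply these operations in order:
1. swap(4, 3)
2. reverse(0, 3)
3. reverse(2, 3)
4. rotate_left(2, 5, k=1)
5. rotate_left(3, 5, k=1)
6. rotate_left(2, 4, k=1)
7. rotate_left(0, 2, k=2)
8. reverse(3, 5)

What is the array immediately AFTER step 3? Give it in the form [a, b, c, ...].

After 1 (swap(4, 3)): [C, F, A, D, B, E]
After 2 (reverse(0, 3)): [D, A, F, C, B, E]
After 3 (reverse(2, 3)): [D, A, C, F, B, E]

Answer: [D, A, C, F, B, E]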